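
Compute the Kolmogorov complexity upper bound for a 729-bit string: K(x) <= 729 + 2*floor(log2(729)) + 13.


floor(log2(729)) = 9
2 * 9 = 18
K(x) <= 729 + 18 + 13 = 760

760


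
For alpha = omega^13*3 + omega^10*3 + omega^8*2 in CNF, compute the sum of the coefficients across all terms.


CNF: omega^13*3 + omega^10*3 + omega^8*2
Coefficients: 3 + 3 + 2 = 8

8


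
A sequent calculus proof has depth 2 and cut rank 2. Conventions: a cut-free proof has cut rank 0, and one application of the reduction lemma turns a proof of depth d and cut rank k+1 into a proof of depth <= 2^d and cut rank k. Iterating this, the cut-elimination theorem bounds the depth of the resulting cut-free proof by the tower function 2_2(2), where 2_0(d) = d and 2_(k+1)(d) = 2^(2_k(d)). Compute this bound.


Each rank reduction sends depth d to at most 2^d; cut rank r needs r reductions.
2_0(2) = 2
2_1(2) = 2^2 = 4
2_2(2) = 2^4 = 16
Cut-free depth bound = 16

16


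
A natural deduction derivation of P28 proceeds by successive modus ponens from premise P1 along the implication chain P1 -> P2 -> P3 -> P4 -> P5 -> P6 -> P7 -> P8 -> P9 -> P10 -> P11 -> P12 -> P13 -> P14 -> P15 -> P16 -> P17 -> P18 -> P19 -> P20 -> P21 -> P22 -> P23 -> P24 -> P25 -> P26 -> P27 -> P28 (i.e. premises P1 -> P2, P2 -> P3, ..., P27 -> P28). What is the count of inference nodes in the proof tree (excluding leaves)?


We have a chain: P1 -> P2 -> P3 -> P4 -> P5 -> P6 -> P7 -> P8 -> P9 -> P10 -> P11 -> P12 -> P13 -> P14 -> P15 -> P16 -> P17 -> P18 -> P19 -> P20 -> P21 -> P22 -> P23 -> P24 -> P25 -> P26 -> P27 -> P28.
Each modus ponens application produces the next variable.
The chain has 28 propositions, so 28-1 = 27 modus ponens steps.
Total inference nodes = 27

27


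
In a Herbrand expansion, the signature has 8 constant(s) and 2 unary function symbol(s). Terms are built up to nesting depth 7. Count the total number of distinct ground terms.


Herbrand terms by depth:
Depth 0: 8 constants
Depth 1: 16 new terms (running total: 24)
Depth 2: 32 new terms (running total: 56)
Depth 3: 64 new terms (running total: 120)
Depth 4: 128 new terms (running total: 248)
Depth 5: 256 new terms (running total: 504)
Depth 6: 512 new terms (running total: 1016)
Depth 7: 1024 new terms (running total: 2040)
Total distinct ground terms = 2040

2040


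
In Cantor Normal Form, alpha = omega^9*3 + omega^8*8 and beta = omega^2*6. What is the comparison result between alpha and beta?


Compare term by term from highest exponent:
alpha = omega^9*3 + omega^8*8
beta = omega^2*6
Term 1: alpha has omega^9*3, beta has omega^2*6
Term 2: alpha has omega^8*8, beta has omega^0*0
Result: alpha > beta

alpha > beta


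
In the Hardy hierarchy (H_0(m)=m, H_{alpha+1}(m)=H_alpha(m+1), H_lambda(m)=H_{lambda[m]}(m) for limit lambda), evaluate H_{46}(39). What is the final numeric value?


H_46(39):
For finite ordinals k, H_k(n) = n + k (each successor step adds 1).
H_46(39) = 39 + 46 = 85

85


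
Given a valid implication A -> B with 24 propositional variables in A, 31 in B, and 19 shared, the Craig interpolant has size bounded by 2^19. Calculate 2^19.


Shared atoms = 19
Craig interpolant size bound = 2^19
= 524288

524288


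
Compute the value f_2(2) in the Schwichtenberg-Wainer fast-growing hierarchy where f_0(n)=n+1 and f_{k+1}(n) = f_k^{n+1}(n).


f_2(2) = f_1^3(2)
f_1(m) = 2m + 1.
Iterating: f_1^k(n) = 2^k*(n+1) - 1.
f_2(2) = 2^3*(2+1) - 1 = 8*3 - 1 = 23

23


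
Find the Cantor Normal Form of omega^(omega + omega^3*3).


omega^(omega + omega^3*3):
In ordinal addition a term is absorbed by a following term of strictly larger exponent: 1 < 3, so omega + omega^3*3 = omega^3*3.
omega raised to a CNF ordinal is a single CNF term: Result = omega^(omega^3*3)

omega^(omega^3*3)


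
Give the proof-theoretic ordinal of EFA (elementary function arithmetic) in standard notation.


The proof-theoretic ordinal of EFA (elementary function arithmetic) is a standard result in ordinal analysis.
This ordinal is the supremum of order types of primitive recursive well-orderings
that the theory can prove to be well-ordered.
For EFA (elementary function arithmetic), the proof-theoretic ordinal is omega^3.

omega^3


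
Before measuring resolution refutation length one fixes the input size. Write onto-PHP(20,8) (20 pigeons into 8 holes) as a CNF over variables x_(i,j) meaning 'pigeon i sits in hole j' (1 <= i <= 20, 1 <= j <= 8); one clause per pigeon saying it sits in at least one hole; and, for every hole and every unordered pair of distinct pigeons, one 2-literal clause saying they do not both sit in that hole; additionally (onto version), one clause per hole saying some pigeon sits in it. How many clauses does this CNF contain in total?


onto-PHP(20,8): 20 pigeons, 8 holes, 20*8 = 160 variables.
- pigeon clauses: one per pigeon -> 20 clauses
- hole clauses: 8 holes * C(20,2) = 8 * 190 -> 1520 clauses
- onto clauses: one per hole -> 8 clauses
Total clauses = 20 + 1520 + 8 = 1548

1548


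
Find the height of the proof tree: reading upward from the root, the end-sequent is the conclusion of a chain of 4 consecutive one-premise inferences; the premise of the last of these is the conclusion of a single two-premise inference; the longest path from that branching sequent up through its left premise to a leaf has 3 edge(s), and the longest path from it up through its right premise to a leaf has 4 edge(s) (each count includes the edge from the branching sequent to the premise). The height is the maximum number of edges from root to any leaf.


Longest path through the left premise: 3 edges (measured from the branching sequent)
Longest path through the right premise: 4 edges
Height of the subtree rooted at the branching sequent: max(3, 4) = 4
The branching sequent sits 4 edges above the root (the chain of one-premise inferences), so height = 4 + 4 = 8

8


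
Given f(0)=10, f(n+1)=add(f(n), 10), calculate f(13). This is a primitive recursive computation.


f(0) = 10
f(1) = add(f(0), 10) = add(10, 10) = 20
f(2) = add(f(1), 10) = add(20, 10) = 30
f(3) = add(f(2), 10) = add(30, 10) = 40
f(4) = add(f(3), 10) = add(40, 10) = 50
f(5) = add(f(4), 10) = add(50, 10) = 60
f(6) = add(f(5), 10) = add(60, 10) = 70
f(7) = add(f(6), 10) = add(70, 10) = 80
f(8) = add(f(7), 10) = add(80, 10) = 90
f(9) = add(f(8), 10) = add(90, 10) = 100
f(10) = add(f(9), 10) = add(100, 10) = 110
f(11) = add(f(10), 10) = add(110, 10) = 120
f(12) = add(f(11), 10) = add(120, 10) = 130
f(13) = add(f(12), 10) = add(130, 10) = 140


140


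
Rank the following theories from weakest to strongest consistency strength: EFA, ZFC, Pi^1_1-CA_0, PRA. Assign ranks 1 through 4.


Ordering by consistency strength:
1. EFA
2. PRA
3. Pi^1_1-CA_0
4. ZFC


EFA=1, ZFC=4, Pi^1_1-CA_0=3, PRA=2


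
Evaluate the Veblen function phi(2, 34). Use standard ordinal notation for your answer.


phi(2, 34):
phi(2, beta) = zeta_beta (the beta-th zeta number, fixed point of epsilon).
phi(2, 34) = zeta_34

zeta_34


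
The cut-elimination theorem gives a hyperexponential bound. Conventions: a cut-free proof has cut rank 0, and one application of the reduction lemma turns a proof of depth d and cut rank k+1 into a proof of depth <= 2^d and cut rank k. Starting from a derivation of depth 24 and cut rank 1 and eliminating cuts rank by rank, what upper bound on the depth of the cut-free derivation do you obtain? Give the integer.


Each rank reduction sends depth d to at most 2^d; cut rank r needs r reductions.
2_0(24) = 24
2_1(24) = 2^24 = 16777216
Cut-free depth bound = 16777216

16777216


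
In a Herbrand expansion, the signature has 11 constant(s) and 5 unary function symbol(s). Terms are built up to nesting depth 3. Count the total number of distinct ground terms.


Herbrand terms by depth:
Depth 0: 11 constants
Depth 1: 55 new terms (running total: 66)
Depth 2: 275 new terms (running total: 341)
Depth 3: 1375 new terms (running total: 1716)
Total distinct ground terms = 1716

1716


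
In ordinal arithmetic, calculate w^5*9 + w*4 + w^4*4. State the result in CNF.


Ordinal addition (w^5*9 + w*4) + w^4*4:
alpha's leading term has exponent 5 > beta's exponent 4, so it survives.
alpha's tail term has exponent 1 < beta's exponent 4, so it is absorbed by beta.
In ordinal addition, any term followed by a strictly larger-exponent term is absorbed.
Result = w^5*9 + w^4*4

w^5*9 + w^4*4


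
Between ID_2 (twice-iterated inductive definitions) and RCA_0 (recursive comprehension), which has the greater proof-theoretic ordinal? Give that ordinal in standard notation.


Proof-theoretic ordinal of ID_2 (twice-iterated inductive definitions): psi_0(epsilon_{Omega_2+1})
Proof-theoretic ordinal of RCA_0 (recursive comprehension): omega^omega
Comparing: omega^omega < psi_0(epsilon_{Omega_2+1}).
The larger ordinal is psi_0(epsilon_{Omega_2+1}) (from ID_2 (twice-iterated inductive definitions)).

psi_0(epsilon_{Omega_2+1})


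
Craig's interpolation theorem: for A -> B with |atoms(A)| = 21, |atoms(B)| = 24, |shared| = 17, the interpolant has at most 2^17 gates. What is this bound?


Shared atoms = 17
Craig interpolant size bound = 2^17
= 131072

131072


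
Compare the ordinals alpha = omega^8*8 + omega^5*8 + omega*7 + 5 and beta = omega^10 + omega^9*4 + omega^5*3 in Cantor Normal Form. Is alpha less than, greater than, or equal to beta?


Compare term by term from highest exponent:
alpha = omega^8*8 + omega^5*8 + omega*7 + 5
beta = omega^10 + omega^9*4 + omega^5*3
Term 1: alpha has omega^8*8, beta has omega^10*1
Term 2: alpha has omega^5*8, beta has omega^9*4
Term 3: alpha has omega^1*7, beta has omega^5*3
Term 4: alpha has omega^0*5, beta has omega^0*0
Result: alpha < beta

alpha < beta


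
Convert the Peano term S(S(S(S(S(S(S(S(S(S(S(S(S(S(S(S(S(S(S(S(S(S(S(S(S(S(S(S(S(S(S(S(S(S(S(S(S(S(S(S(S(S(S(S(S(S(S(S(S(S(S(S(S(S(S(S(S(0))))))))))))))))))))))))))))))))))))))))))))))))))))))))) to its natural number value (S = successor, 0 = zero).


Counting successors applied to 0:
57 applications of S to 0 = 57

57


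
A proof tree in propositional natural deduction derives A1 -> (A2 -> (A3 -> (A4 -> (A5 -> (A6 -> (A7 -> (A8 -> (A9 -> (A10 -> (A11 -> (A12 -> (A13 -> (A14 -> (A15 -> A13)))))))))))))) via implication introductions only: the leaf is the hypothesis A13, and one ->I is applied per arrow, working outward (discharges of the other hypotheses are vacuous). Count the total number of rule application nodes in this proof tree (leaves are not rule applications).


The formula has 15 arrows (->); its innermost consequent A13 is one of the antecedents,
so the proof starts from the hypothesis leaf A13 (not a rule application) and closes one arrow per ->I.
Building A1 -> (A2 -> (A3 -> (A4 -> (A5 -> (A6 -> (A7 -> (A8 -> (A9 -> (A10 -> (A11 -> (A12 -> (A13 -> (A14 -> (A15 -> A13)))))))))))))) therefore takes 15 nested implication introductions.
Total inference nodes = 15

15


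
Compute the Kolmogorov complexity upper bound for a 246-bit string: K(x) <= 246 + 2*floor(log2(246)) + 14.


floor(log2(246)) = 7
2 * 7 = 14
K(x) <= 246 + 14 + 14 = 274

274


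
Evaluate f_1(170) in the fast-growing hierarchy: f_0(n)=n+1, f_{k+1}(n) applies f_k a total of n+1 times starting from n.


f_1(170) = f_0^171(170)
f_0 adds 1 each time, applied 171 times.
f_1(170) = 170 + 171 = 341

341


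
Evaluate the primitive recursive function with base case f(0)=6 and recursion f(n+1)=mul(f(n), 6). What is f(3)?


f(0) = 6
f(1) = mul(f(0), 6) = mul(6, 6) = 36
f(2) = mul(f(1), 6) = mul(36, 6) = 216
f(3) = mul(f(2), 6) = mul(216, 6) = 1296


1296


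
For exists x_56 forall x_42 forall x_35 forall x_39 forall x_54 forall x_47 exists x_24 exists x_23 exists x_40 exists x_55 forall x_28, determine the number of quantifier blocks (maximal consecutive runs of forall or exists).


Alternations = 3.
Blocks = alternations + 1 = 4

4


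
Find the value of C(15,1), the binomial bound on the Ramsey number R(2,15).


R(2,15) <= C(2+15-2, 2-1) = C(15, 1)
C(15, 1) = 15! / (1! * 14!)
= 15

15


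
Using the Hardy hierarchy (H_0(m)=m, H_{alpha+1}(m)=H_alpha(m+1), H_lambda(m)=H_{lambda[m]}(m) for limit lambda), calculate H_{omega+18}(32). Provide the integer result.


H_{omega+18}(32):
Unwind the 18 successor steps: H_{omega+18}(32) = H_omega(32+18) = H_omega(50).
H_omega(m) = H_m(m) = m + m = 2m.
Result = 2 * 50 = 100

100


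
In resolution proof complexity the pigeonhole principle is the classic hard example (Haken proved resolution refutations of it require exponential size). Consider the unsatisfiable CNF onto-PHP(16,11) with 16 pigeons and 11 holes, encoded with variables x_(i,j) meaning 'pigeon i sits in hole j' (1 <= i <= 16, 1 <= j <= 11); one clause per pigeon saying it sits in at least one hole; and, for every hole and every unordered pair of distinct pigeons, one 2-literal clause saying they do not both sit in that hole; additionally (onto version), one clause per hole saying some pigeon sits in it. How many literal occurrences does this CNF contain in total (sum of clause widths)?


onto-PHP(16,11): 16 pigeons, 11 holes, 16*11 = 176 variables.
- pigeon clauses: one per pigeon -> 16 clauses of width 11 -> 176 literals
- hole clauses: 11 holes * C(16,2) = 11 * 120 -> 1320 clauses of width 2 -> 2640 literals
- onto clauses: one per hole -> 11 clauses of width 16 -> 176 literals
Total literal occurrences = 176 + 2640 + 176 = 2992

2992


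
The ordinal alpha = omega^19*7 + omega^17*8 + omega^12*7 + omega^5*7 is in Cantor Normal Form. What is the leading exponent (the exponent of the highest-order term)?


CNF: omega^19*7 + omega^17*8 + omega^12*7 + omega^5*7
The leading term is omega^19*7, which has exponent 19.

19


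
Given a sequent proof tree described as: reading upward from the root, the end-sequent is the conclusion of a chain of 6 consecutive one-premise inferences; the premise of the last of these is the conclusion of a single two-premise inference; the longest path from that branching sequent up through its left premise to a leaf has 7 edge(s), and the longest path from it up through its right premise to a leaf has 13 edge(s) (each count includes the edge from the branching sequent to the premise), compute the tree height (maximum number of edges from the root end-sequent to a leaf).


Longest path through the left premise: 7 edges (measured from the branching sequent)
Longest path through the right premise: 13 edges
Height of the subtree rooted at the branching sequent: max(7, 13) = 13
The branching sequent sits 6 edges above the root (the chain of one-premise inferences), so height = 13 + 6 = 19

19


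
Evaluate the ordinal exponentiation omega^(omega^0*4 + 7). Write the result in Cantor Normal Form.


omega^(omega^0*4 + 7):
omega^0 = 1, so the exponent is 4 + 7 = 11 (finite ordinal addition).
Result = omega^11, already a single CNF term.

omega^11


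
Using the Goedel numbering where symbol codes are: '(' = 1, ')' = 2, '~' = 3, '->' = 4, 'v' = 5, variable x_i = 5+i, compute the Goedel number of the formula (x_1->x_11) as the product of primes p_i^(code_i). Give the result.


Formula: (x_1->x_11)
Symbol codes: [1, 6, 4, 16, 2]
Primes: [2, 3, 5, 7, 11]
p_1^1 = 2^1 = 2
p_2^6 = 3^6 = 729
p_3^4 = 5^4 = 625
p_4^16 = 7^16 = 33232930569601
p_5^2 = 11^2 = 121
Product = 3664304465767418261250

3664304465767418261250


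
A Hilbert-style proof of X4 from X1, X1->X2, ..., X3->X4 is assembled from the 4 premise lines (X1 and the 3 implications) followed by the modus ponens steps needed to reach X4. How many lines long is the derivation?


We have 4 premise lines: X1 and 3 implications.
Each implication is detached once by MP, giving 3 MP lines.
4 premise lines + 3 MP lines = 7 total lines.

7


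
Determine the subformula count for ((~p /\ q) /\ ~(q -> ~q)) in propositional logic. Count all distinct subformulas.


Formula: ((~p /\ q) /\ ~(q -> ~q))
Subformulas found:
  1. q
  2. p
  3. ~p
  4. ~q
  5. (~p /\ q)
  6. (q -> ~q)
  7. ~(q -> ~q)
  8. ((~p /\ q) /\ ~(q -> ~q))
Total distinct subformulas = 8

8


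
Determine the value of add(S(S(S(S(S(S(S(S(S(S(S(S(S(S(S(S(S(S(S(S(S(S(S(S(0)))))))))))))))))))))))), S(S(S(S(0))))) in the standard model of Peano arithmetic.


add(S^24(0), S^4(0)):
S^24(0) = 24
S^4(0) = 4
24 + 4 = 28

28


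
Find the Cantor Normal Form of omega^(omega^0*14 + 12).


omega^(omega^0*14 + 12):
omega^0 = 1, so the exponent is 14 + 12 = 26 (finite ordinal addition).
Result = omega^26, already a single CNF term.

omega^26


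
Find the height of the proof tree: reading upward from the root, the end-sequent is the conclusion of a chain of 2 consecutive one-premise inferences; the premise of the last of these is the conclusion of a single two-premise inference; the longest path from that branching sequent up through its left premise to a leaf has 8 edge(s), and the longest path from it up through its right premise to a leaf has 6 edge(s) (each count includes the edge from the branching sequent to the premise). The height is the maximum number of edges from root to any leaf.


Longest path through the left premise: 8 edges (measured from the branching sequent)
Longest path through the right premise: 6 edges
Height of the subtree rooted at the branching sequent: max(8, 6) = 8
The branching sequent sits 2 edges above the root (the chain of one-premise inferences), so height = 8 + 2 = 10

10


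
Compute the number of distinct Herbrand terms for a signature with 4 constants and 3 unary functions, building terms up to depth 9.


Herbrand terms by depth:
Depth 0: 4 constants
Depth 1: 12 new terms (running total: 16)
Depth 2: 36 new terms (running total: 52)
Depth 3: 108 new terms (running total: 160)
Depth 4: 324 new terms (running total: 484)
Depth 5: 972 new terms (running total: 1456)
Depth 6: 2916 new terms (running total: 4372)
Depth 7: 8748 new terms (running total: 13120)
Depth 8: 26244 new terms (running total: 39364)
Depth 9: 78732 new terms (running total: 118096)
Total distinct ground terms = 118096

118096


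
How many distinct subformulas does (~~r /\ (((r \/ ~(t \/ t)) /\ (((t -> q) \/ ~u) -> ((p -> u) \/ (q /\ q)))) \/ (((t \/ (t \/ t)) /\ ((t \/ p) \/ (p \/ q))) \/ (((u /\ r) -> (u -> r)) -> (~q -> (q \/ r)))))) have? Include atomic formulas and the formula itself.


Formula: (~~r /\ (((r \/ ~(t \/ t)) /\ (((t -> q) \/ ~u) -> ((p -> u) \/ (q /\ q)))) \/ (((t \/ (t \/ t)) /\ ((t \/ p) \/ (p \/ q))) \/ (((u /\ r) -> (u -> r)) -> (~q -> (q \/ r))))))
Subformulas found:
  1. r
  2. p
  3. q
  4. u
  5. t
  6. ~u
  7. ~r
  8. ~q
  9. ~~r
  10. (t -> q)
  11. (t \/ t)
  12. (q /\ q)
  13. (u /\ r)
  14. (p -> u)
  15. (q \/ r)
  16. (u -> r)
  17. (p \/ q)
  18. (t \/ p)
  19. ~(t \/ t)
  20. (t \/ (t \/ t))
  21. (~q -> (q \/ r))
  22. ((t -> q) \/ ~u)
  23. (r \/ ~(t \/ t))
  24. ((t \/ p) \/ (p \/ q))
  25. ((p -> u) \/ (q /\ q))
  26. ((u /\ r) -> (u -> r))
  27. ((t \/ (t \/ t)) /\ ((t \/ p) \/ (p \/ q)))
  28. (((t -> q) \/ ~u) -> ((p -> u) \/ (q /\ q)))
  29. (((u /\ r) -> (u -> r)) -> (~q -> (q \/ r)))
  30. ((r \/ ~(t \/ t)) /\ (((t -> q) \/ ~u) -> ((p -> u) \/ (q /\ q))))
  31. (((t \/ (t \/ t)) /\ ((t \/ p) \/ (p \/ q))) \/ (((u /\ r) -> (u -> r)) -> (~q -> (q \/ r))))
  32. (((r \/ ~(t \/ t)) /\ (((t -> q) \/ ~u) -> ((p -> u) \/ (q /\ q)))) \/ (((t \/ (t \/ t)) /\ ((t \/ p) \/ (p \/ q))) \/ (((u /\ r) -> (u -> r)) -> (~q -> (q \/ r)))))
  33. (~~r /\ (((r \/ ~(t \/ t)) /\ (((t -> q) \/ ~u) -> ((p -> u) \/ (q /\ q)))) \/ (((t \/ (t \/ t)) /\ ((t \/ p) \/ (p \/ q))) \/ (((u /\ r) -> (u -> r)) -> (~q -> (q \/ r))))))
Total distinct subformulas = 33

33


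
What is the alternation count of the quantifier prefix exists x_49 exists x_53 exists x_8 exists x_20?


Walk the prefix and count type changes:
  position 1: exists -> exists
  position 2: exists -> exists
  position 3: exists -> exists
Total alternations = 0

0


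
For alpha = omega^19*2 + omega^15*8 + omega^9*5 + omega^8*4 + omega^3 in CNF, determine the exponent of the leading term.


CNF: omega^19*2 + omega^15*8 + omega^9*5 + omega^8*4 + omega^3
The leading term is omega^19*2, which has exponent 19.

19


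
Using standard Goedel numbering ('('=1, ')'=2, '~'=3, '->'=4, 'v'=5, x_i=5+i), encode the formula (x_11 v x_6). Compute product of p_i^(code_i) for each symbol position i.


Formula: (x_11 v x_6)
Symbol codes: [1, 16, 5, 11, 2]
Primes: [2, 3, 5, 7, 11]
p_1^1 = 2^1 = 2
p_2^16 = 3^16 = 43046721
p_3^5 = 5^5 = 3125
p_4^11 = 7^11 = 1977326743
p_5^2 = 11^2 = 121
Product = 64370058427768275393750

64370058427768275393750


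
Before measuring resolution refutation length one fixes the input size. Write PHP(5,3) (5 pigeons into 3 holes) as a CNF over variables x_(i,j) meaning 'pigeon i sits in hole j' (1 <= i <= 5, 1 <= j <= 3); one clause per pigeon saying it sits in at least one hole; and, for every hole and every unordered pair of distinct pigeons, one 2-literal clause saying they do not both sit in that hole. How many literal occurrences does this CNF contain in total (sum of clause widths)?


PHP(5,3): 5 pigeons, 3 holes, 5*3 = 15 variables.
- pigeon clauses: one per pigeon -> 5 clauses of width 3 -> 15 literals
- hole clauses: 3 holes * C(5,2) = 3 * 10 -> 30 clauses of width 2 -> 60 literals
Total literal occurrences = 15 + 60 = 75

75


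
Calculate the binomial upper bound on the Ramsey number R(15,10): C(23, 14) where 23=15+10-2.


R(15,10) <= C(15+10-2, 15-1) = C(23, 14)
C(23, 14) = 23! / (14! * 9!)
= 817190

817190


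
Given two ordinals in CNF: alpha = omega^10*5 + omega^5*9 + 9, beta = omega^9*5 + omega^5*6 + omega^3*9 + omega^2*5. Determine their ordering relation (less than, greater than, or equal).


Compare term by term from highest exponent:
alpha = omega^10*5 + omega^5*9 + 9
beta = omega^9*5 + omega^5*6 + omega^3*9 + omega^2*5
Term 1: alpha has omega^10*5, beta has omega^9*5
Term 2: alpha has omega^5*9, beta has omega^5*6
Term 3: alpha has omega^0*9, beta has omega^3*9
Term 4: alpha has omega^0*0, beta has omega^2*5
Result: alpha > beta

alpha > beta


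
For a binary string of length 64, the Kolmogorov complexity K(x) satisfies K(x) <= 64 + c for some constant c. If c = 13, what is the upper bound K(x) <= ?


K(x) <= |x| + c = 64 + 13 = 77

77


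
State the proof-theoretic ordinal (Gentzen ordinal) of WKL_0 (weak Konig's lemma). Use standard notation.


The proof-theoretic ordinal of WKL_0 (weak Konig's lemma) is a standard result in ordinal analysis.
This ordinal is the supremum of order types of primitive recursive well-orderings
that the theory can prove to be well-ordered.
For WKL_0 (weak Konig's lemma), the proof-theoretic ordinal is omega^omega.

omega^omega


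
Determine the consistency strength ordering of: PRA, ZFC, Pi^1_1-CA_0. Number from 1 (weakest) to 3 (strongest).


Ordering by consistency strength:
1. PRA
2. Pi^1_1-CA_0
3. ZFC


PRA=1, ZFC=3, Pi^1_1-CA_0=2


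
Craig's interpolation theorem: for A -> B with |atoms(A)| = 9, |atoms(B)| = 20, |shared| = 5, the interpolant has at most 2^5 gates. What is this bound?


Shared atoms = 5
Craig interpolant size bound = 2^5
= 32

32


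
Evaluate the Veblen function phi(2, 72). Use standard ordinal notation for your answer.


phi(2, 72):
phi(2, beta) = zeta_beta (the beta-th zeta number, fixed point of epsilon).
phi(2, 72) = zeta_72

zeta_72


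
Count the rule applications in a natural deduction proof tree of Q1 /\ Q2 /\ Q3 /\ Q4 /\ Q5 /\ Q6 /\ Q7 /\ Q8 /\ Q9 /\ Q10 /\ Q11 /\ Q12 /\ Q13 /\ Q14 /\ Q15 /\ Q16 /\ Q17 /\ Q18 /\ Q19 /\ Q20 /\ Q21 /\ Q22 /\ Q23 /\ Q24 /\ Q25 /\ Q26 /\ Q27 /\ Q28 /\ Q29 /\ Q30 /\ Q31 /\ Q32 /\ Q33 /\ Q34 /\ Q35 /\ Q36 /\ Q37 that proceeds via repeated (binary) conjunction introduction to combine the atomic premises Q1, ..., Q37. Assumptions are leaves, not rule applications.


The target conjunction has 37 conjuncts, i.e. 36 binary /\ connectives.
Each conjunction-intro joins two pieces, so 37 atoms require 37-1 = 36 applications.
Total inference nodes = 36

36


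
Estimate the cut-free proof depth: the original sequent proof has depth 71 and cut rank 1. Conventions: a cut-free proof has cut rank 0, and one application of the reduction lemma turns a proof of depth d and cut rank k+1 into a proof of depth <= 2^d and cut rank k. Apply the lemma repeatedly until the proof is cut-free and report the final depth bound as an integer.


Each rank reduction sends depth d to at most 2^d; cut rank r needs r reductions.
2_0(71) = 71
2_1(71) = 2^71 = 2361183241434822606848
Cut-free depth bound = 2361183241434822606848

2361183241434822606848


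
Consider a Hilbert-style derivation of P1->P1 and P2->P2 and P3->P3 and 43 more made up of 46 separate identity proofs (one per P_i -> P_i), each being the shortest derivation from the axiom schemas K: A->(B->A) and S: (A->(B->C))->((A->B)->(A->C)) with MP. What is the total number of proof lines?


The shortest proof of A->A from K and S in the Hilbert calculus has exactly 5 lines:
(1) K instance A->((A->A)->A), (2) S instance, (3) MP on 1,2, (4) K instance A->(A->A), (5) MP on 3,4.
For 46 independent identities: 46 * 5 = 230 lines total.

230


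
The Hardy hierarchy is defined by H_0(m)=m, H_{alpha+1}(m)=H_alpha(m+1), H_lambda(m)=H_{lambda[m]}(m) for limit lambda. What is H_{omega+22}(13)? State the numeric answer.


H_{omega+22}(13):
Unwind the 22 successor steps: H_{omega+22}(13) = H_omega(13+22) = H_omega(35).
H_omega(m) = H_m(m) = m + m = 2m.
Result = 2 * 35 = 70

70


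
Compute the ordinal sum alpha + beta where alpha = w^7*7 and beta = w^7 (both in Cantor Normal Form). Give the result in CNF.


Ordinal addition w^7*7 + w^7:
Both terms have the same exponent 7.
w^e*c + w^e*d = w^e*(c+d).
Result = w^7*(7+1) = w^7*8

w^7*8


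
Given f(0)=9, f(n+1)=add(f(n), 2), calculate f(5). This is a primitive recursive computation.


f(0) = 9
f(1) = add(f(0), 2) = add(9, 2) = 11
f(2) = add(f(1), 2) = add(11, 2) = 13
f(3) = add(f(2), 2) = add(13, 2) = 15
f(4) = add(f(3), 2) = add(15, 2) = 17
f(5) = add(f(4), 2) = add(17, 2) = 19


19


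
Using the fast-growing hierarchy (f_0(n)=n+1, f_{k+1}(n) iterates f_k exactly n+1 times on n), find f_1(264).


f_1(264) = f_0^265(264)
f_0 adds 1 each time, applied 265 times.
f_1(264) = 264 + 265 = 529

529


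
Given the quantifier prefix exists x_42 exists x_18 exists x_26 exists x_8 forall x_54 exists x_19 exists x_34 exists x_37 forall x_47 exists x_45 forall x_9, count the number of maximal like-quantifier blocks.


Alternations = 5.
Blocks = alternations + 1 = 6

6


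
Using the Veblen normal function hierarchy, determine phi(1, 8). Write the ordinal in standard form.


phi(1, 8):
phi(1, beta) = epsilon_beta (the beta-th epsilon number).
phi(1, 8) = epsilon_8

epsilon_8


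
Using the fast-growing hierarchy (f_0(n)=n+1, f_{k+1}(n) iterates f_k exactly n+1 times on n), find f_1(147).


f_1(147) = f_0^148(147)
f_0 adds 1 each time, applied 148 times.
f_1(147) = 147 + 148 = 295

295


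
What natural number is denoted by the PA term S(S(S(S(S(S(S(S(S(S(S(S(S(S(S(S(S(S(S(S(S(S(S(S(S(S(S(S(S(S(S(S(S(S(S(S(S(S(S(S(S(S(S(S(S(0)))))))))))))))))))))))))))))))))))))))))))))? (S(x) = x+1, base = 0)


Counting successors applied to 0:
45 applications of S to 0 = 45

45


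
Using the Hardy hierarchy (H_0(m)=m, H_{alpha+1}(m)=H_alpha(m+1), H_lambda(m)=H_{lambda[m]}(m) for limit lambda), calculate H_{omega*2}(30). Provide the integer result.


H_{omega*2}(30):
For the Hardy hierarchy, H_{omega*k}(n) = 2^k * n.
2^2 = 4.
4 * 30 = 120

120


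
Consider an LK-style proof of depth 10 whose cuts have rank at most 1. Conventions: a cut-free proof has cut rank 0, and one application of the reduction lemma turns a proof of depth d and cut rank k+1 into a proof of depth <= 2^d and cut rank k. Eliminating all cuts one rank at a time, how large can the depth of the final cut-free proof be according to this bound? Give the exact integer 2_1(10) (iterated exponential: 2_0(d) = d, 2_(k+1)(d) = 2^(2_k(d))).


Each rank reduction sends depth d to at most 2^d; cut rank r needs r reductions.
2_0(10) = 10
2_1(10) = 2^10 = 1024
Cut-free depth bound = 1024

1024


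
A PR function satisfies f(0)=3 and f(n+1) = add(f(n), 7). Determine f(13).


f(0) = 3
f(1) = add(f(0), 7) = add(3, 7) = 10
f(2) = add(f(1), 7) = add(10, 7) = 17
f(3) = add(f(2), 7) = add(17, 7) = 24
f(4) = add(f(3), 7) = add(24, 7) = 31
f(5) = add(f(4), 7) = add(31, 7) = 38
f(6) = add(f(5), 7) = add(38, 7) = 45
f(7) = add(f(6), 7) = add(45, 7) = 52
f(8) = add(f(7), 7) = add(52, 7) = 59
f(9) = add(f(8), 7) = add(59, 7) = 66
f(10) = add(f(9), 7) = add(66, 7) = 73
f(11) = add(f(10), 7) = add(73, 7) = 80
f(12) = add(f(11), 7) = add(80, 7) = 87
f(13) = add(f(12), 7) = add(87, 7) = 94


94


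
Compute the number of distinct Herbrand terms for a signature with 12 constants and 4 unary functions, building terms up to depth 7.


Herbrand terms by depth:
Depth 0: 12 constants
Depth 1: 48 new terms (running total: 60)
Depth 2: 192 new terms (running total: 252)
Depth 3: 768 new terms (running total: 1020)
Depth 4: 3072 new terms (running total: 4092)
Depth 5: 12288 new terms (running total: 16380)
Depth 6: 49152 new terms (running total: 65532)
Depth 7: 196608 new terms (running total: 262140)
Total distinct ground terms = 262140

262140


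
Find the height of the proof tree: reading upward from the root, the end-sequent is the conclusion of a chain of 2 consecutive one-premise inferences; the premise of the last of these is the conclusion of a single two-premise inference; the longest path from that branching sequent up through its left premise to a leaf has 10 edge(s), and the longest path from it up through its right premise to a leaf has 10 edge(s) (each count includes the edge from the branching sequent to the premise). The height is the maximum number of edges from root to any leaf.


Longest path through the left premise: 10 edges (measured from the branching sequent)
Longest path through the right premise: 10 edges
Height of the subtree rooted at the branching sequent: max(10, 10) = 10
The branching sequent sits 2 edges above the root (the chain of one-premise inferences), so height = 10 + 2 = 12

12


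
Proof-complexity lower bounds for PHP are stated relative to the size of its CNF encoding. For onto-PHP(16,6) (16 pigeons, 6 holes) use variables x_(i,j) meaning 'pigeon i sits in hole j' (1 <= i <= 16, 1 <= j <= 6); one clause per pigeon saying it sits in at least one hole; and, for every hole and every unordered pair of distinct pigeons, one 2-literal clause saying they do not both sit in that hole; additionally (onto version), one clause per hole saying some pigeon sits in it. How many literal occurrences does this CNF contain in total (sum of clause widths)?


onto-PHP(16,6): 16 pigeons, 6 holes, 16*6 = 96 variables.
- pigeon clauses: one per pigeon -> 16 clauses of width 6 -> 96 literals
- hole clauses: 6 holes * C(16,2) = 6 * 120 -> 720 clauses of width 2 -> 1440 literals
- onto clauses: one per hole -> 6 clauses of width 16 -> 96 literals
Total literal occurrences = 96 + 1440 + 96 = 1632

1632


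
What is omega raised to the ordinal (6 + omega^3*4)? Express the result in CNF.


omega^(6 + omega^3*4):
In ordinal addition a term is absorbed by a following term of strictly larger exponent: 0 < 3, so 6 + omega^3*4 = omega^3*4.
omega raised to a CNF ordinal is a single CNF term: Result = omega^(omega^3*4)

omega^(omega^3*4)


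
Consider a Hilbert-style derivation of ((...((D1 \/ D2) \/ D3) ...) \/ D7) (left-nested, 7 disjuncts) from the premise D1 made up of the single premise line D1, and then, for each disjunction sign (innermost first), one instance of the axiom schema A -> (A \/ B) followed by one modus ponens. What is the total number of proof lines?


Building the left-nested 7-ary disjunction from D1:
- 1 premise line (D1)
- 7 disjuncts means 6 disjunction signs; each needs 1 axiom instance + 1 MP = 2 lines: 2 * 6 = 12
Total = 1 + 12 = 13 lines.

13


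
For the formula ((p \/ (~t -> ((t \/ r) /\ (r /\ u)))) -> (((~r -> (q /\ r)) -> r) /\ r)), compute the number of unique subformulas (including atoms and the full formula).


Formula: ((p \/ (~t -> ((t \/ r) /\ (r /\ u)))) -> (((~r -> (q /\ r)) -> r) /\ r))
Subformulas found:
  1. q
  2. u
  3. r
  4. t
  5. p
  6. ~t
  7. ~r
  8. (r /\ u)
  9. (q /\ r)
  10. (t \/ r)
  11. (~r -> (q /\ r))
  12. ((t \/ r) /\ (r /\ u))
  13. ((~r -> (q /\ r)) -> r)
  14. (((~r -> (q /\ r)) -> r) /\ r)
  15. (~t -> ((t \/ r) /\ (r /\ u)))
  16. (p \/ (~t -> ((t \/ r) /\ (r /\ u))))
  17. ((p \/ (~t -> ((t \/ r) /\ (r /\ u)))) -> (((~r -> (q /\ r)) -> r) /\ r))
Total distinct subformulas = 17

17


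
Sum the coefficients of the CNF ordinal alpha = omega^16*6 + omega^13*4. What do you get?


CNF: omega^16*6 + omega^13*4
Coefficients: 6 + 4 = 10

10


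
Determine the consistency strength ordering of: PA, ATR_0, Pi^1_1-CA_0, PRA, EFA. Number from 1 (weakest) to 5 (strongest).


Ordering by consistency strength:
1. EFA
2. PRA
3. PA
4. ATR_0
5. Pi^1_1-CA_0


PA=3, ATR_0=4, Pi^1_1-CA_0=5, PRA=2, EFA=1


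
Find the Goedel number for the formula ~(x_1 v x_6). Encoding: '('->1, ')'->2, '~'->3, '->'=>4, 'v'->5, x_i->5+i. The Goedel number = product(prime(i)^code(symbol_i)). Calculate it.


Formula: ~(x_1 v x_6)
Symbol codes: [3, 1, 6, 5, 11, 2]
Primes: [2, 3, 5, 7, 11, 13]
p_1^3 = 2^3 = 8
p_2^1 = 3^1 = 3
p_3^6 = 5^6 = 15625
p_4^5 = 7^5 = 16807
p_5^11 = 11^11 = 285311670611
p_6^2 = 13^2 = 169
Product = 303897907089406504875000

303897907089406504875000


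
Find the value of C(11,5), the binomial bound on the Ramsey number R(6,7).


R(6,7) <= C(6+7-2, 6-1) = C(11, 5)
C(11, 5) = 11! / (5! * 6!)
= 462

462


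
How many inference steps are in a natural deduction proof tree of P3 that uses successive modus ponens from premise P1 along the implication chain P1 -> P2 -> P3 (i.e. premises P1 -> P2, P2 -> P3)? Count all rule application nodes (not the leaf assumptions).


We have a chain: P1 -> P2 -> P3.
Each modus ponens application produces the next variable.
The chain has 3 propositions, so 3-1 = 2 modus ponens steps.
Total inference nodes = 2

2


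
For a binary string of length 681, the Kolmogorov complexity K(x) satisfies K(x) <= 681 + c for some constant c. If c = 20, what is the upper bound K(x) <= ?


K(x) <= |x| + c = 681 + 20 = 701

701


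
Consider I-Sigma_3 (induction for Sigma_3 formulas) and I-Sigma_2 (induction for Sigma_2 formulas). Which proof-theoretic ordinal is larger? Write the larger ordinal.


Proof-theoretic ordinal of I-Sigma_3 (induction for Sigma_3 formulas): omega^(omega^(omega^omega))
Proof-theoretic ordinal of I-Sigma_2 (induction for Sigma_2 formulas): omega^(omega^omega)
Comparing: omega^(omega^omega) < omega^(omega^(omega^omega)).
The larger ordinal is omega^(omega^(omega^omega)) (from I-Sigma_3 (induction for Sigma_3 formulas)).

omega^(omega^(omega^omega))


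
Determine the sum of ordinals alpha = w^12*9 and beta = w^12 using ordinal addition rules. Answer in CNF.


Ordinal addition w^12*9 + w^12:
Both terms have the same exponent 12.
w^e*c + w^e*d = w^e*(c+d).
Result = w^12*(9+1) = w^12*10

w^12*10


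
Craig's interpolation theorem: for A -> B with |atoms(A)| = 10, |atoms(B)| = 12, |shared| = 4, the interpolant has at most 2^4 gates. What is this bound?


Shared atoms = 4
Craig interpolant size bound = 2^4
= 16

16


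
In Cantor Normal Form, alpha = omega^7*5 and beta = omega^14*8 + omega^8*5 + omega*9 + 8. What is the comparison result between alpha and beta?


Compare term by term from highest exponent:
alpha = omega^7*5
beta = omega^14*8 + omega^8*5 + omega*9 + 8
Term 1: alpha has omega^7*5, beta has omega^14*8
Term 2: alpha has omega^0*0, beta has omega^8*5
Term 3: alpha has omega^0*0, beta has omega^1*9
Term 4: alpha has omega^0*0, beta has omega^0*8
Result: alpha < beta

alpha < beta


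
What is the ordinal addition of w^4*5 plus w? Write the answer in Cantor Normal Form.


Ordinal addition w^4*5 + w:
Leading exponent of alpha (4) > leading exponent of beta (1).
Since alpha's term has higher exponent than beta's leading term,
the sum is simply alpha followed by beta.
Result = w^4*5 + w

w^4*5 + w


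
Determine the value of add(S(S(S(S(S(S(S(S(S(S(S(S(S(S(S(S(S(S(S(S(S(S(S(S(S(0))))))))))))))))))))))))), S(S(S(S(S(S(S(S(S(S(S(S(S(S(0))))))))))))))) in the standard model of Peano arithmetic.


add(S^25(0), S^14(0)):
S^25(0) = 25
S^14(0) = 14
25 + 14 = 39

39


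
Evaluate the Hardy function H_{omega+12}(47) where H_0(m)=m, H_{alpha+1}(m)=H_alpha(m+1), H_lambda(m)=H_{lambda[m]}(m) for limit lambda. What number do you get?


H_{omega+12}(47):
Unwind the 12 successor steps: H_{omega+12}(47) = H_omega(47+12) = H_omega(59).
H_omega(m) = H_m(m) = m + m = 2m.
Result = 2 * 59 = 118

118


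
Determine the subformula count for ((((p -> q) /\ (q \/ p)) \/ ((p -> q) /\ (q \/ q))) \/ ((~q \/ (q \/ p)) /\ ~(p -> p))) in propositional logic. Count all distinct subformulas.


Formula: ((((p -> q) /\ (q \/ p)) \/ ((p -> q) /\ (q \/ q))) \/ ((~q \/ (q \/ p)) /\ ~(p -> p)))
Subformulas found:
  1. q
  2. p
  3. ~q
  4. (q \/ p)
  5. (p -> p)
  6. (p -> q)
  7. (q \/ q)
  8. ~(p -> p)
  9. (~q \/ (q \/ p))
  10. ((p -> q) /\ (q \/ q))
  11. ((p -> q) /\ (q \/ p))
  12. ((~q \/ (q \/ p)) /\ ~(p -> p))
  13. (((p -> q) /\ (q \/ p)) \/ ((p -> q) /\ (q \/ q)))
  14. ((((p -> q) /\ (q \/ p)) \/ ((p -> q) /\ (q \/ q))) \/ ((~q \/ (q \/ p)) /\ ~(p -> p)))
Total distinct subformulas = 14

14


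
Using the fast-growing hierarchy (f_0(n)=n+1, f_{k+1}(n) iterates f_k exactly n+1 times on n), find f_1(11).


f_1(11) = f_0^12(11)
f_0 adds 1 each time, applied 12 times.
f_1(11) = 11 + 12 = 23

23


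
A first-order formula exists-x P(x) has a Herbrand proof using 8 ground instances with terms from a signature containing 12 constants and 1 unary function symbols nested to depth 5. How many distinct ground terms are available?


Herbrand terms by depth:
Depth 0: 12 constants
Depth 1: 12 new terms (running total: 24)
Depth 2: 12 new terms (running total: 36)
Depth 3: 12 new terms (running total: 48)
Depth 4: 12 new terms (running total: 60)
Depth 5: 12 new terms (running total: 72)
Total distinct ground terms = 72

72


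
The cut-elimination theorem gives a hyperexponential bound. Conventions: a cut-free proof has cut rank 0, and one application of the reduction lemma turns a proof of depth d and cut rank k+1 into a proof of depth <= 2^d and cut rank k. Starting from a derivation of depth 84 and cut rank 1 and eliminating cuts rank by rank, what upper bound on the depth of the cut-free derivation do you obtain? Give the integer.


Each rank reduction sends depth d to at most 2^d; cut rank r needs r reductions.
2_0(84) = 84
2_1(84) = 2^84 = 19342813113834066795298816
Cut-free depth bound = 19342813113834066795298816

19342813113834066795298816


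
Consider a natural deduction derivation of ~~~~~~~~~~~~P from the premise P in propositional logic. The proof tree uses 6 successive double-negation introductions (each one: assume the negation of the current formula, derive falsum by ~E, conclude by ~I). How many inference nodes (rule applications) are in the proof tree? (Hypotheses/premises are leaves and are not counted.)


Each double-negation introduction (from C infer ~~C) uses 2 inference nodes: one ~E (C and ~C give falsum) and one ~I (discharge ~C).
6 double negations = 6 * 2 = 12 inference nodes.

12


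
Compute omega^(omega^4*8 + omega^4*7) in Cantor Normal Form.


omega^(omega^4*8 + omega^4*7):
Both terms of the exponent have the same exponent 4, so they merge: omega^4*8 + omega^4*7 = omega^4*(8+7) = omega^4*15.
omega raised to a CNF ordinal is a single CNF term: Result = omega^(omega^4*15)

omega^(omega^4*15)


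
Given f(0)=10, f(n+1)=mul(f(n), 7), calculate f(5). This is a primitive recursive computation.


f(0) = 10
f(1) = mul(f(0), 7) = mul(10, 7) = 70
f(2) = mul(f(1), 7) = mul(70, 7) = 490
f(3) = mul(f(2), 7) = mul(490, 7) = 3430
f(4) = mul(f(3), 7) = mul(3430, 7) = 24010
f(5) = mul(f(4), 7) = mul(24010, 7) = 168070


168070
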